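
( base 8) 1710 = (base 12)688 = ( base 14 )4D2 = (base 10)968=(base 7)2552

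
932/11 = 932/11 = 84.73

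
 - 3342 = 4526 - 7868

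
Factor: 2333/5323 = 2333^1 * 5323^( - 1 )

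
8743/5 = 1748 +3/5 = 1748.60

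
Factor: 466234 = 2^1*233117^1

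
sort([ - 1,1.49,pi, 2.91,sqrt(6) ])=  [-1  ,  1.49,sqrt(6), 2.91,pi]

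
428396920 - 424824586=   3572334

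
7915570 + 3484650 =11400220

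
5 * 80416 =402080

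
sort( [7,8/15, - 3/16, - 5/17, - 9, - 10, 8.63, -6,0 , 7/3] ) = [ - 10, - 9, - 6, - 5/17, - 3/16,0,8/15,7/3, 7,8.63 ] 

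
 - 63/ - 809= 63/809 = 0.08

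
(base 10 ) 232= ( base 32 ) 78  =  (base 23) a2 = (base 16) E8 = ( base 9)277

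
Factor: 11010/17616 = 5/8 = 2^( - 3 )*5^1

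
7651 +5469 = 13120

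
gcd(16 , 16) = 16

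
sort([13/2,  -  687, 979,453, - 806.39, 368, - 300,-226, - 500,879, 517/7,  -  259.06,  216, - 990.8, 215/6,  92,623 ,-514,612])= [ - 990.8, - 806.39,- 687, - 514,  -  500 , - 300,  -  259.06, - 226,13/2,215/6,517/7,92,216, 368,453,612, 623,879,979 ] 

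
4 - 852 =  - 848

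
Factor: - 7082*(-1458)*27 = 2^2*3^9 * 3541^1 = 278790012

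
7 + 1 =8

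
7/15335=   7/15335 = 0.00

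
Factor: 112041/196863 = 177/311 = 3^1*59^1*311^(-1 ) 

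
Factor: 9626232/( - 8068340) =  - 2^1 * 3^1 *5^( - 1 )*7^(-1 )*11^1*5209^1*8233^( - 1)   =  - 343794/288155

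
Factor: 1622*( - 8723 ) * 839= - 11870764334 = -2^1*11^1 *13^1 * 61^1*811^1*839^1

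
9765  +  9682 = 19447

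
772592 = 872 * 886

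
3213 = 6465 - 3252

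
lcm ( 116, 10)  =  580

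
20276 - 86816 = - 66540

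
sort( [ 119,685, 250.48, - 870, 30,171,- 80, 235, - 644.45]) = [ - 870, - 644.45,-80,  30, 119, 171, 235, 250.48, 685]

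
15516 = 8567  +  6949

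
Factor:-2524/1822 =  - 1262/911  =  - 2^1 * 631^1*911^ ( - 1 ) 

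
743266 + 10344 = 753610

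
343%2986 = 343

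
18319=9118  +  9201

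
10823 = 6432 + 4391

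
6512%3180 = 152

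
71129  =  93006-21877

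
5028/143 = 35 + 23/143 = 35.16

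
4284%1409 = 57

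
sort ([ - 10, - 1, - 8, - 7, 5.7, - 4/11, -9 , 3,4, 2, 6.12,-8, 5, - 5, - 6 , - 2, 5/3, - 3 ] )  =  [ - 10, - 9, - 8, - 8, - 7, - 6, - 5, - 3, - 2, - 1, - 4/11,5/3,2, 3, 4, 5, 5.7, 6.12] 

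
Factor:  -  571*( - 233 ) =133043= 233^1 *571^1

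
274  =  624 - 350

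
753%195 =168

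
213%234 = 213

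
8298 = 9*922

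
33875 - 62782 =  - 28907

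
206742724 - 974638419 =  - 767895695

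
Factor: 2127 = 3^1*709^1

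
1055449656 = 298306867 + 757142789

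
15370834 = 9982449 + 5388385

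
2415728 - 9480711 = - 7064983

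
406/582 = 203/291 = 0.70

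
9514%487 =261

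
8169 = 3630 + 4539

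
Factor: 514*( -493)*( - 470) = 2^2 * 5^1*17^1 * 29^1*47^1*257^1 = 119098940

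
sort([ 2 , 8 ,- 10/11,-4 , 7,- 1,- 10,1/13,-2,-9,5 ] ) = [  -  10,  -  9, - 4 ,  -  2, - 1, - 10/11, 1/13,2,5, 7,8]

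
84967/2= 84967/2=42483.50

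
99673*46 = 4584958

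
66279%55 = 4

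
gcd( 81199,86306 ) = 1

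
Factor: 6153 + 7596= 13749 = 3^1* 4583^1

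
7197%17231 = 7197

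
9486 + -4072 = 5414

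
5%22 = 5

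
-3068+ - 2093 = -5161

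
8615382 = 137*62886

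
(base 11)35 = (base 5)123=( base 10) 38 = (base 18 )22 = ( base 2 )100110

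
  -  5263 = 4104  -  9367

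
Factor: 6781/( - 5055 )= -3^( - 1)*5^(-1) * 337^(-1)*6781^1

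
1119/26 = 43+1/26=43.04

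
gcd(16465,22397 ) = 1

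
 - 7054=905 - 7959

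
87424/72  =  1214 + 2/9= 1214.22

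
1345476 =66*20386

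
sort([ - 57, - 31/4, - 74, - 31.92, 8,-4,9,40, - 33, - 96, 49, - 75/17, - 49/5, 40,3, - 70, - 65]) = [ - 96, - 74, -70, - 65, - 57, - 33, - 31.92, - 49/5, - 31/4, - 75/17 , - 4  ,  3,8,9,40,40,49]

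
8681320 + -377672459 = - 368991139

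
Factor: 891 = 3^4*11^1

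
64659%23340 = 17979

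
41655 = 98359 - 56704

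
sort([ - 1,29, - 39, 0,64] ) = [ -39, - 1,0 , 29, 64]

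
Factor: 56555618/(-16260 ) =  - 2^(-1 )*3^( - 1) * 5^( - 1) * 7^1*71^1* 271^( - 1)*56897^1 =-  28277809/8130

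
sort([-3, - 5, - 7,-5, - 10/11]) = [ - 7,-5, - 5, - 3, - 10/11]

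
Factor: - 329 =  - 7^1  *47^1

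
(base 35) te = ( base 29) 16E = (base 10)1029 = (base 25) 1g4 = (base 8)2005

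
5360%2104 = 1152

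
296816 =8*37102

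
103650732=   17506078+86144654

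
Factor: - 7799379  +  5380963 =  - 2418416 =- 2^4*7^1*11^1 * 13^1*151^1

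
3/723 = 1/241 = 0.00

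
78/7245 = 26/2415 = 0.01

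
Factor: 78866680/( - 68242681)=-2^3* 5^1*13^(-1)*1971667^1 * 5249437^( - 1)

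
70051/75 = 70051/75 = 934.01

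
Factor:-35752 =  - 2^3*41^1*109^1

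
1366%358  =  292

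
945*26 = 24570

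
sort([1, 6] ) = [ 1, 6 ]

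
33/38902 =33/38902 = 0.00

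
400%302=98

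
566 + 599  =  1165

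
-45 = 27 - 72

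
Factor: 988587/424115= 3^2*5^( - 1)* 271^( - 1)*313^ ( -1 )*109843^1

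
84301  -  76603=7698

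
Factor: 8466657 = 3^1*43^1*65633^1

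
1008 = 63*16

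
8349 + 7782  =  16131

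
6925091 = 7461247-536156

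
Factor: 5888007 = 3^2*654223^1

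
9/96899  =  9/96899 =0.00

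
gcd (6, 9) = 3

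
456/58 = 228/29 = 7.86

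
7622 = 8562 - 940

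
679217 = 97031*7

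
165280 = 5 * 33056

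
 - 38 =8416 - 8454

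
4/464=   1/116 =0.01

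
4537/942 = 4 + 769/942 = 4.82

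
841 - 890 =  - 49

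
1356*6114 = 8290584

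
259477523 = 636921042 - 377443519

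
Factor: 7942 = 2^1*11^1*19^2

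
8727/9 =969 + 2/3= 969.67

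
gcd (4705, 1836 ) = 1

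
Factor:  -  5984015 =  - 5^1 *347^1*3449^1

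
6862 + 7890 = 14752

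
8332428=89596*93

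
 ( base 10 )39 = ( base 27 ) 1c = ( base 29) 1a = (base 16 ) 27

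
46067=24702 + 21365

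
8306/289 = 8306/289=   28.74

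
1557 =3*519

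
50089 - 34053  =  16036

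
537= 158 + 379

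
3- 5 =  - 2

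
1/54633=1/54633 = 0.00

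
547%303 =244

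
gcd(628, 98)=2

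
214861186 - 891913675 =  - 677052489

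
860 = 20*43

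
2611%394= 247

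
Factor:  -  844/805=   -  2^2*5^ (-1 )*7^( - 1 )*23^( - 1)*211^1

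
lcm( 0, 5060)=0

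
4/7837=4/7837 = 0.00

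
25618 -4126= 21492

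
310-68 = 242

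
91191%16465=8866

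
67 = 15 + 52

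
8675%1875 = 1175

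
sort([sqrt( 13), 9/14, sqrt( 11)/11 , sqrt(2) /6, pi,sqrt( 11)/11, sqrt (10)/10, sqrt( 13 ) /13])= [ sqrt( 2) /6, sqrt( 13 ) /13 , sqrt( 11)/11, sqrt( 11)/11, sqrt( 10 ) /10,  9/14,pi, sqrt( 13 ) ] 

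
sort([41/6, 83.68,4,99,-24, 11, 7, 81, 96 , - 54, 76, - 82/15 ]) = [ - 54,-24,-82/15, 4,41/6, 7, 11, 76, 81, 83.68, 96, 99]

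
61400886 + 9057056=70457942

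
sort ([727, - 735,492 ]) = [-735, 492, 727 ] 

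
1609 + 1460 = 3069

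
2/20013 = 2/20013  =  0.00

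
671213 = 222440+448773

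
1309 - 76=1233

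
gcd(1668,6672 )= 1668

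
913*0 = 0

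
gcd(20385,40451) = 1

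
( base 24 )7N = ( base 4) 2333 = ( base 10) 191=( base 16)bf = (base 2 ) 10111111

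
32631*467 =15238677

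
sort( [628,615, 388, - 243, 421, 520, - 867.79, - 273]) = [ - 867.79, - 273,-243, 388, 421, 520, 615, 628]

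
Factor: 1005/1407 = 5^1 * 7^( - 1) = 5/7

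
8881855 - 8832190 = 49665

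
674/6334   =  337/3167 = 0.11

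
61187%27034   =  7119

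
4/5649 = 4/5649 = 0.00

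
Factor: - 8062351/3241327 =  - 11^2*23^1*347^( - 1)*2897^1*9341^( - 1 )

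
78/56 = 1 + 11/28  =  1.39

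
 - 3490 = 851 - 4341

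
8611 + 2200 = 10811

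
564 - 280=284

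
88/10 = 44/5 = 8.80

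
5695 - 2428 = 3267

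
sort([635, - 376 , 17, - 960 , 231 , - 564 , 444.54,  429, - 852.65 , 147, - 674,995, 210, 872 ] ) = [ - 960, - 852.65, - 674, - 564, - 376 , 17, 147, 210, 231, 429, 444.54, 635 , 872,  995]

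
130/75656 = 65/37828 = 0.00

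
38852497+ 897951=39750448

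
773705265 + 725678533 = 1499383798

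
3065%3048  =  17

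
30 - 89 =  - 59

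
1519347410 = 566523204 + 952824206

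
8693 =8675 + 18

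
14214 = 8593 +5621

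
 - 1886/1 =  -1886 = - 1886.00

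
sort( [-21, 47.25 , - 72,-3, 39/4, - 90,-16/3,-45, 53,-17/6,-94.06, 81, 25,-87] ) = [ - 94.06, - 90,-87, - 72, - 45,-21,  -  16/3,-3,-17/6,39/4,25,47.25, 53,81]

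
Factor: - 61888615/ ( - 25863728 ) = 2^( - 4 )*5^1*11^( - 1 )*157^1  *78839^1 * 146953^(-1)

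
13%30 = 13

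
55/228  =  55/228 = 0.24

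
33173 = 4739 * 7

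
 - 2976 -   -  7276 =4300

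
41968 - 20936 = 21032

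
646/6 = 107 + 2/3 = 107.67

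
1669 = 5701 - 4032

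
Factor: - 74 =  - 2^1*37^1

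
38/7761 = 38/7761  =  0.00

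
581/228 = 2 + 125/228= 2.55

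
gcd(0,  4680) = 4680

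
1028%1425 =1028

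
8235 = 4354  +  3881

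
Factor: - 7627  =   - 29^1*263^1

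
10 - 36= - 26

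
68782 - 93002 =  - 24220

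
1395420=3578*390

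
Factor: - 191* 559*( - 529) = 13^1*23^2*43^1 * 191^1 = 56480801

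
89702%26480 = 10262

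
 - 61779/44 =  - 1405+41/44= - 1404.07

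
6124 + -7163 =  - 1039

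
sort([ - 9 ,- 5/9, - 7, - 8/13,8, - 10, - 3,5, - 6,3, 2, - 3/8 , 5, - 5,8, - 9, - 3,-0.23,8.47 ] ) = [ - 10, - 9, - 9  ,  -  7,  -  6, - 5, - 3, - 3, - 8/13, - 5/9, -3/8, - 0.23,2,3,5, 5,8,  8,8.47 ] 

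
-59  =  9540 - 9599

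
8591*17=146047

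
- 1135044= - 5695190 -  - 4560146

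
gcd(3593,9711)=1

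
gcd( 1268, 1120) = 4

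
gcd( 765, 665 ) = 5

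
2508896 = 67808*37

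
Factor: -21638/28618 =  - 31/41 = -  31^1*41^( - 1)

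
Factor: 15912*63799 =2^3*3^2*13^1*17^1*63799^1 = 1015169688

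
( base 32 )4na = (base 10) 4842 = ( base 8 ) 11352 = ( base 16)12EA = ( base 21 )akc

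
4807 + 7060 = 11867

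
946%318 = 310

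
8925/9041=8925/9041=0.99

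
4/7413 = 4/7413 = 0.00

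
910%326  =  258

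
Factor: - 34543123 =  - 67^1*163^1*3163^1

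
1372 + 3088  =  4460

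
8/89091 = 8/89091= 0.00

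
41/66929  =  41/66929 = 0.00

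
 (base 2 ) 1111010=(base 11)101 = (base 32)3Q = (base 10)122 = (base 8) 172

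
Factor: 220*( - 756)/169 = - 2^4*3^3 * 5^1 * 7^1*11^1*13^( - 2) =- 166320/169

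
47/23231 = 47/23231 = 0.00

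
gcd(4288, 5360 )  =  1072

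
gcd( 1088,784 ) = 16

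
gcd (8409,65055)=3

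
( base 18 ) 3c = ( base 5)231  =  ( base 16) 42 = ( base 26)2e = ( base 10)66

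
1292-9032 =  - 7740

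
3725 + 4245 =7970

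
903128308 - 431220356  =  471907952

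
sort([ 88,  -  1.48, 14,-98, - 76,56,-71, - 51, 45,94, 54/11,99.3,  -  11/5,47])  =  [ - 98,- 76 , - 71 , - 51,  -  11/5 ,  -  1.48, 54/11,14 , 45, 47,  56, 88,94, 99.3]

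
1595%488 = 131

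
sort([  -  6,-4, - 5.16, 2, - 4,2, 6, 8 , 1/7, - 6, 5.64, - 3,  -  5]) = [-6, - 6,  -  5.16,-5, -4, - 4, - 3, 1/7, 2, 2,5.64, 6,8 ]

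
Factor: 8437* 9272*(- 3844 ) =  - 300707909216 = - 2^5 *11^1*13^1*19^1* 31^2*59^1*61^1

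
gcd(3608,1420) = 4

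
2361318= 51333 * 46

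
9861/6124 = 1 + 3737/6124 =1.61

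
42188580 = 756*55805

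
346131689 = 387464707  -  41333018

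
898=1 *898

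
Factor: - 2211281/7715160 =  - 2^( - 3 )*3^( - 2)*5^( -1)*29^( - 1 )*739^( - 1)* 2211281^1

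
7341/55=7341/55 = 133.47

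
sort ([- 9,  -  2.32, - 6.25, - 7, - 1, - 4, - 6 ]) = [ - 9, - 7, - 6.25 ,-6, - 4,- 2.32, - 1] 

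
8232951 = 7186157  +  1046794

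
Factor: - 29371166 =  - 2^1*11^1*1335053^1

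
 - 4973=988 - 5961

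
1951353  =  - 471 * ( - 4143 ) 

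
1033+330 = 1363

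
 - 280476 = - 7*40068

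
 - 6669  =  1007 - 7676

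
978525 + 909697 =1888222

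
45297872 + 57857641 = 103155513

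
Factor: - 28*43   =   - 1204 = - 2^2*7^1*43^1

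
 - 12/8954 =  - 6/4477 = -0.00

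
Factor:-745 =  - 5^1*149^1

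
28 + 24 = 52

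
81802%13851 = 12547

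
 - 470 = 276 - 746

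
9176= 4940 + 4236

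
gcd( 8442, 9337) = 1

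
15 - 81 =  - 66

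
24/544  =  3/68 = 0.04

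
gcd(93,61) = 1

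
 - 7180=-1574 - 5606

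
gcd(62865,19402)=1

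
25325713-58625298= -33299585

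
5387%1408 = 1163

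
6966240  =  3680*1893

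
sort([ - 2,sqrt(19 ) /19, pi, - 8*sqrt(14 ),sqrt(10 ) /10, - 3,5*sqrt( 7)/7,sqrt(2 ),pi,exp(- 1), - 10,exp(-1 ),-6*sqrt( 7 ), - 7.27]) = [- 8*sqrt( 14),-6*sqrt ( 7 ), - 10,- 7.27, - 3, -2,sqrt(19) /19,sqrt(10 )/10, exp( - 1), exp( - 1 ),sqrt( 2 ), 5 *sqrt( 7)/7,pi,pi]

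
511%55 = 16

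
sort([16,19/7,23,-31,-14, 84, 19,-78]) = [ - 78, - 31,  -  14,19/7,16,19, 23,84]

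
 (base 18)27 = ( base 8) 53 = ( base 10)43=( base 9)47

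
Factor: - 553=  - 7^1*79^1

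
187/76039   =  187/76039  =  0.00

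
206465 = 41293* 5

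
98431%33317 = 31797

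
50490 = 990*51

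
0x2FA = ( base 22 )1CE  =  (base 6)3310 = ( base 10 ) 762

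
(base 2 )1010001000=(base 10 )648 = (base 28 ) n4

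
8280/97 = 85 + 35/97=85.36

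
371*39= 14469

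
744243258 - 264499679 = 479743579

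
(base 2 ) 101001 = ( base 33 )18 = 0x29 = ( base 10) 41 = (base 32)19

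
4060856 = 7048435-2987579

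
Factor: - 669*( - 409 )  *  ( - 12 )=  -2^2 * 3^2*223^1*409^1  =  - 3283452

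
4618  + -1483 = 3135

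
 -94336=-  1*94336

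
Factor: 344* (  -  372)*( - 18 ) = 2^6 * 3^3*31^1*43^1 = 2303424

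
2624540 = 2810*934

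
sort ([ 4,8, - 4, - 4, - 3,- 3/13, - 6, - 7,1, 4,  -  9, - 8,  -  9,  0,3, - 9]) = [ - 9, - 9, - 9, - 8, - 7 ,- 6,- 4, - 4, - 3, - 3/13,0,1,3,4, 4, 8 ]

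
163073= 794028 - 630955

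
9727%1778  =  837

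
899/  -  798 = -2 + 697/798  =  - 1.13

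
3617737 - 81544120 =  - 77926383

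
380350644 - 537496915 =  - 157146271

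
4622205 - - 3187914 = 7810119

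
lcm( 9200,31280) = 156400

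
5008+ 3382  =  8390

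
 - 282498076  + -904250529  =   - 1186748605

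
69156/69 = 23052/23= 1002.26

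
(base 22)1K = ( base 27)1F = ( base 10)42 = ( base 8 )52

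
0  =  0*24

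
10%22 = 10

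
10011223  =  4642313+5368910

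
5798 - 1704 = 4094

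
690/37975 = 138/7595 = 0.02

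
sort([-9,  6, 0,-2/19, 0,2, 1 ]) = [ - 9,- 2/19, 0,0 , 1, 2, 6 ]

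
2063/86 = 2063/86 = 23.99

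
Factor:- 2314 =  - 2^1 *13^1*89^1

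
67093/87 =67093/87  =  771.18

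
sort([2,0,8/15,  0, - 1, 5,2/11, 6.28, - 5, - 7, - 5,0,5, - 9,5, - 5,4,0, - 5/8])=[ - 9,-7, - 5, - 5, - 5,  -  1, -5/8,0,  0,0,0, 2/11,8/15 , 2,4, 5,5,5 , 6.28]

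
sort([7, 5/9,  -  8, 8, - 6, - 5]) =[ - 8, - 6, - 5, 5/9, 7,8 ]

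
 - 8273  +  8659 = 386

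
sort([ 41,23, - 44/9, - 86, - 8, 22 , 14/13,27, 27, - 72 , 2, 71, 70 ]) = [ - 86 ,-72,  -  8,  -  44/9,  14/13,  2,22 , 23, 27 , 27  ,  41 , 70,71 ]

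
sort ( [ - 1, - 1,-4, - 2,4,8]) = [ - 4, - 2, - 1,- 1,4,8]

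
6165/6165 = 1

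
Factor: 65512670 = 2^1*5^1*41^1 * 159787^1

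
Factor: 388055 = 5^1*77611^1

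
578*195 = 112710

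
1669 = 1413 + 256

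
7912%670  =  542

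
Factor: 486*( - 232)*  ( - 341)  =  38448432 = 2^4*3^5*11^1*29^1*31^1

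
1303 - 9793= -8490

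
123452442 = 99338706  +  24113736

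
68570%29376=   9818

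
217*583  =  126511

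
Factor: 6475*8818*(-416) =-23752164800=- 2^6*5^2*7^1*13^1*37^1*4409^1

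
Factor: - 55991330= - 2^1*5^1*1867^1*2999^1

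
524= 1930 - 1406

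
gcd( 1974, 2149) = 7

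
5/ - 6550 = - 1 + 1309/1310  =  - 0.00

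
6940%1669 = 264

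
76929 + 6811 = 83740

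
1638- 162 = 1476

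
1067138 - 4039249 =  - 2972111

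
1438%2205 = 1438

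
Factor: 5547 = 3^1*43^2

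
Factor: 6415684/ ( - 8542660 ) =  - 5^( - 1)*7^( - 2 )*11^1* 23^( - 1)*139^1*379^( - 1 )*1049^1 = - 1603921/2135665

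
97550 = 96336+1214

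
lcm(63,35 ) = 315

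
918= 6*153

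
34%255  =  34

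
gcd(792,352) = 88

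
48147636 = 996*48341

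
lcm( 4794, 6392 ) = 19176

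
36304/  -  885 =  - 42 + 866/885 = - 41.02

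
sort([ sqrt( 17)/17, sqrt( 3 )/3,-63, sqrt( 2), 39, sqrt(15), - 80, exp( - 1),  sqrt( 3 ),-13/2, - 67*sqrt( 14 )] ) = [ - 67 * sqrt( 14), - 80, - 63, - 13/2, sqrt( 17 )/17, exp( - 1), sqrt( 3)/3 , sqrt( 2 ),sqrt( 3), sqrt( 15),39 ] 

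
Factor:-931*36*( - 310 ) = 10389960= 2^3*3^2*5^1*7^2*19^1*31^1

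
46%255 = 46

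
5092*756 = 3849552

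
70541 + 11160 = 81701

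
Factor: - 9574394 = - 2^1*23^1 * 208139^1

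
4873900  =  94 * 51850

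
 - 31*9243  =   - 286533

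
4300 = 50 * 86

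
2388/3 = 796 = 796.00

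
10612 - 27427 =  - 16815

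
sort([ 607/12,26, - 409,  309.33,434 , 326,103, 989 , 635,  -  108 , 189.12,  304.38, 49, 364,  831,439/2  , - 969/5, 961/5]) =[ - 409 ,-969/5,  -  108,26 , 49,  607/12,103,  189.12, 961/5, 439/2,304.38,  309.33 , 326, 364,434,635, 831, 989 ] 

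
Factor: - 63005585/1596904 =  - 2^(-3)*5^1 * 433^( - 1 ) *461^( -1 )*12601117^1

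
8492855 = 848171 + 7644684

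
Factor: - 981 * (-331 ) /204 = 108237/68 = 2^ (  -  2)*3^1*17^( - 1) * 109^1 * 331^1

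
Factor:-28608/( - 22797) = 64/51 = 2^6*3^(-1 )*17^( - 1)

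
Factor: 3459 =3^1*1153^1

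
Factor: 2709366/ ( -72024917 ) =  - 2^1*3^1*11^1*173^( - 1)*263^(-1)*1583^(  -  1)*41051^1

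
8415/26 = 323+17/26= 323.65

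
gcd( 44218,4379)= 1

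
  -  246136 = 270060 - 516196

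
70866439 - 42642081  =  28224358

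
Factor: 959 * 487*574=2^1*7^2*41^1*137^1*487^1 =268076942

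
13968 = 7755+6213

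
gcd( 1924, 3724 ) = 4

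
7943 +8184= 16127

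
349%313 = 36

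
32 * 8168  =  261376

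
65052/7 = 9293 + 1/7 = 9293.14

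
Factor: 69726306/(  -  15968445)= - 2^1*5^( - 1)*13^1*43^1* 67^( - 1)*15889^(  -  1)*20789^1 = -23242102/5322815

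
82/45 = 82/45 = 1.82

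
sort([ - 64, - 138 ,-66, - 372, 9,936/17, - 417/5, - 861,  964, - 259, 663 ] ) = [ - 861, - 372, - 259, - 138, - 417/5, - 66, - 64,9, 936/17, 663,964 ] 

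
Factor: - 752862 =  - 2^1*3^1*11^2*17^1*61^1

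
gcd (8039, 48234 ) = 8039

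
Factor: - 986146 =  - 2^1 * 7^1 * 70439^1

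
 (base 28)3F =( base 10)99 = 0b1100011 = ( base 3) 10200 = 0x63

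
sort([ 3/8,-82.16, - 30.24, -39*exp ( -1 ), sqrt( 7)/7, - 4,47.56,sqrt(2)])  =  [ - 82.16,  -  30.24, -39*exp(-1 ), - 4,3/8, sqrt (7)/7, sqrt(2), 47.56]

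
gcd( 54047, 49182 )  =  7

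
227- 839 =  - 612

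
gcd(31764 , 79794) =6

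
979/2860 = 89/260 = 0.34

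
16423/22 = 1493/2 = 746.50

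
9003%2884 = 351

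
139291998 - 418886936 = -279594938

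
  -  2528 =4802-7330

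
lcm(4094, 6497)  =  298862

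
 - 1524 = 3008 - 4532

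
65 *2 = 130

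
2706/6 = 451 = 451.00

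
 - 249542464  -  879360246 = -1128902710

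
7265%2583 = 2099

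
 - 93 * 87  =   - 8091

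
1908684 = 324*5891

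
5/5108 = 5/5108 = 0.00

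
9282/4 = 2320 + 1/2 = 2320.50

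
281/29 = 9+ 20/29 = 9.69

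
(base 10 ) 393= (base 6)1453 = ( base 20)jd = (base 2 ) 110001001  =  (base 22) hj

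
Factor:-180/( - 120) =2^( -1 ) * 3^1 = 3/2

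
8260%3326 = 1608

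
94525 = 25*3781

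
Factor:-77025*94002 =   -  7240504050 = - 2^1*3^2 * 5^2*13^1*79^1*15667^1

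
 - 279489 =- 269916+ - 9573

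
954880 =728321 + 226559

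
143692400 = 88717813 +54974587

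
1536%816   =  720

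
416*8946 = 3721536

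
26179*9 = 235611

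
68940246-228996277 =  - 160056031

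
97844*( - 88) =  - 8610272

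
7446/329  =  22+208/329 = 22.63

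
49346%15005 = 4331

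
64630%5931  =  5320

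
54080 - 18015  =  36065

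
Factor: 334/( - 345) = -2^1*3^(-1)*5^( - 1 )*23^( - 1)*167^1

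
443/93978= 443/93978 = 0.00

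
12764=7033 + 5731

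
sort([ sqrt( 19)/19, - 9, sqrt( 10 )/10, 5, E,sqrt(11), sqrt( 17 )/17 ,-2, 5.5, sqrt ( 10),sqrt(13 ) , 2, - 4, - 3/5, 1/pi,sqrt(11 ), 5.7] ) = [  -  9, - 4, - 2, - 3/5, sqrt( 19 ) /19,sqrt(17)/17, sqrt(10 )/10, 1/pi,2, E, sqrt(10 ),sqrt( 11 ),  sqrt( 11) , sqrt(13 ) , 5 , 5.5 , 5.7 ] 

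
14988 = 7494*2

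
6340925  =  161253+6179672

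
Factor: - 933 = - 3^1 *311^1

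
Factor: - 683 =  - 683^1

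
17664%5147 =2223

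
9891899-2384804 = 7507095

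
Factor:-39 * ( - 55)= 3^1*5^1*11^1 * 13^1 = 2145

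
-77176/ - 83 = 77176/83  =  929.83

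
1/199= 1/199 = 0.01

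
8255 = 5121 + 3134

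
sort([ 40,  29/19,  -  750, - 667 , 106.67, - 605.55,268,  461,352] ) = [ - 750, - 667,  -  605.55,29/19,40, 106.67, 268,  352,461]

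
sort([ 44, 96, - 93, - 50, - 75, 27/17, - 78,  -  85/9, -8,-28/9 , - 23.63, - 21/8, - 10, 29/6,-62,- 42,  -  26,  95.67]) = [ - 93, - 78, - 75,- 62, - 50, - 42 , - 26, - 23.63, - 10,-85/9, - 8, - 28/9,-21/8,27/17, 29/6, 44 , 95.67,96]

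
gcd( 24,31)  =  1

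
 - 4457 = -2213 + -2244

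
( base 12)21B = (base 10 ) 311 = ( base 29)AL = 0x137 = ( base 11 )263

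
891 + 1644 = 2535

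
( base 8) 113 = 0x4b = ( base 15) 50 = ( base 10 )75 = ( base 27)2L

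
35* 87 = 3045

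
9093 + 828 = 9921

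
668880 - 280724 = 388156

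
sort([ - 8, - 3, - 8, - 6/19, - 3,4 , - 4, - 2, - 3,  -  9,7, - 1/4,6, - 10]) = [  -  10, - 9, - 8, - 8, - 4, - 3 , - 3, - 3 , - 2, - 6/19, - 1/4 , 4, 6,7]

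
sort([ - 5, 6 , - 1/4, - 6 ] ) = [ - 6, - 5,-1/4,  6 ]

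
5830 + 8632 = 14462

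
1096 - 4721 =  -3625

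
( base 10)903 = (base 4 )32013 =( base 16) 387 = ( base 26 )18J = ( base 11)751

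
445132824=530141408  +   - 85008584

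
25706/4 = 6426 + 1/2 = 6426.50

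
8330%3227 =1876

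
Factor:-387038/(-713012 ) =431/794= 2^ (  -  1) * 397^ ( - 1)* 431^1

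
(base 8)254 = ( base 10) 172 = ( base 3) 20101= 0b10101100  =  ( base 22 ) 7I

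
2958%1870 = 1088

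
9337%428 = 349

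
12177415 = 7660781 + 4516634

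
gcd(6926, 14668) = 2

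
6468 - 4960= 1508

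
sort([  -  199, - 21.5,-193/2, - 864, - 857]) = [ - 864, - 857, - 199, - 193/2, - 21.5]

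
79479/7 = 79479/7 = 11354.14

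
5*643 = 3215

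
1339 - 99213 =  - 97874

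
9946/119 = 9946/119=   83.58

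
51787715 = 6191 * 8365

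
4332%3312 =1020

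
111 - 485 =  - 374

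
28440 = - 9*( - 3160 ) 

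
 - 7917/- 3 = 2639 + 0/1 = 2639.00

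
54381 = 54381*1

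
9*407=3663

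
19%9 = 1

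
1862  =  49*38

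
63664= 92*692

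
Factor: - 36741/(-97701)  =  29^(-1 ) * 37^1*331^1* 1123^( - 1) = 12247/32567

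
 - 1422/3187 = - 1+ 1765/3187=-0.45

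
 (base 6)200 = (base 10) 72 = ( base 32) 28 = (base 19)3f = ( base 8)110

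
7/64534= 7/64534 = 0.00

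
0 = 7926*0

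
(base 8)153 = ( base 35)32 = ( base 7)212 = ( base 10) 107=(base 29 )3k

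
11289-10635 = 654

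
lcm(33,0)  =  0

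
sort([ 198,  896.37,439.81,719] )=[ 198, 439.81,719, 896.37]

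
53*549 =29097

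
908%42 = 26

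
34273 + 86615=120888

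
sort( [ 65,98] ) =[ 65,98] 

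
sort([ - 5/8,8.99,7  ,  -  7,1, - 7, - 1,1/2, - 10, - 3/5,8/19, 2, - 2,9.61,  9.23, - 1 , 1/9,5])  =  [ - 10, - 7, - 7, - 2,- 1, - 1, - 5/8, - 3/5, 1/9,8/19, 1/2, 1,2,5, 7,8.99,9.23, 9.61 ]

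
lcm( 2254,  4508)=4508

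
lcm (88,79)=6952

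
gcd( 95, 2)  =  1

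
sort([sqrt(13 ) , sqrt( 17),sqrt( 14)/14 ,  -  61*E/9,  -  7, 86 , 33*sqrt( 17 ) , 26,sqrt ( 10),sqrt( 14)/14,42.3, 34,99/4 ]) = [ - 61 * E/9, - 7,sqrt( 14) /14,sqrt(14)/14,sqrt(10 ),sqrt(13 ),sqrt( 17),  99/4,26,34, 42.3,86,33*sqrt(17)]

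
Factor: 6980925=3^1 * 5^2*7^1*13297^1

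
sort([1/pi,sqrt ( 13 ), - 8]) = [  -  8, 1/pi, sqrt( 13)]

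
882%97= 9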